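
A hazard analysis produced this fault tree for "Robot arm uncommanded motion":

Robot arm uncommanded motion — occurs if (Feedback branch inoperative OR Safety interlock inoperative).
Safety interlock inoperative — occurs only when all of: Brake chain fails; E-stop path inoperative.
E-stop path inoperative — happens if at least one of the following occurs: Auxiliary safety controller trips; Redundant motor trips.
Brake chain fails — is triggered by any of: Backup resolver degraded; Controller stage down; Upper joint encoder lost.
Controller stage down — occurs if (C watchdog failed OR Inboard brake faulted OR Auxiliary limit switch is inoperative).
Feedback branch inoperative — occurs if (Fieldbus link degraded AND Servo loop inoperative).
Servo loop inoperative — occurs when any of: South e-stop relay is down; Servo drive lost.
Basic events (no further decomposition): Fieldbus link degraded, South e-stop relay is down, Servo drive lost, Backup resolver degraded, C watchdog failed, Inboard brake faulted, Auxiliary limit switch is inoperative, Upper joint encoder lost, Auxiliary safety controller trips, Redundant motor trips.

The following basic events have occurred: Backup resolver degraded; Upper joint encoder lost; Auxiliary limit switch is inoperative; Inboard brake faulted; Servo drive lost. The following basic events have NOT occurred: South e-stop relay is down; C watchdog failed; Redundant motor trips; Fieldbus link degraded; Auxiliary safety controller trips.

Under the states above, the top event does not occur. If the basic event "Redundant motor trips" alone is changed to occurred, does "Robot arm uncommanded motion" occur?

Counterfactual: set "Redundant motor trips" to occurred.
Servo loop inoperative [OR]: South e-stop relay is down=not, Servo drive lost=occurs → at least one input occurs → occurs.
Feedback branch inoperative [AND]: Fieldbus link degraded=not, Servo loop inoperative=occurs → not all inputs occur → does not occur.
Controller stage down [OR]: C watchdog failed=not, Inboard brake faulted=occurs, Auxiliary limit switch is inoperative=occurs → at least one input occurs → occurs.
Brake chain fails [OR]: Backup resolver degraded=occurs, Controller stage down=occurs, Upper joint encoder lost=occurs → at least one input occurs → occurs.
E-stop path inoperative [OR]: Auxiliary safety controller trips=not, Redundant motor trips=occurs → at least one input occurs → occurs.
Safety interlock inoperative [AND]: Brake chain fails=occurs, E-stop path inoperative=occurs → all inputs occur → occurs.
Robot arm uncommanded motion [OR]: Feedback branch inoperative=not, Safety interlock inoperative=occurs → at least one input occurs → occurs.

Yes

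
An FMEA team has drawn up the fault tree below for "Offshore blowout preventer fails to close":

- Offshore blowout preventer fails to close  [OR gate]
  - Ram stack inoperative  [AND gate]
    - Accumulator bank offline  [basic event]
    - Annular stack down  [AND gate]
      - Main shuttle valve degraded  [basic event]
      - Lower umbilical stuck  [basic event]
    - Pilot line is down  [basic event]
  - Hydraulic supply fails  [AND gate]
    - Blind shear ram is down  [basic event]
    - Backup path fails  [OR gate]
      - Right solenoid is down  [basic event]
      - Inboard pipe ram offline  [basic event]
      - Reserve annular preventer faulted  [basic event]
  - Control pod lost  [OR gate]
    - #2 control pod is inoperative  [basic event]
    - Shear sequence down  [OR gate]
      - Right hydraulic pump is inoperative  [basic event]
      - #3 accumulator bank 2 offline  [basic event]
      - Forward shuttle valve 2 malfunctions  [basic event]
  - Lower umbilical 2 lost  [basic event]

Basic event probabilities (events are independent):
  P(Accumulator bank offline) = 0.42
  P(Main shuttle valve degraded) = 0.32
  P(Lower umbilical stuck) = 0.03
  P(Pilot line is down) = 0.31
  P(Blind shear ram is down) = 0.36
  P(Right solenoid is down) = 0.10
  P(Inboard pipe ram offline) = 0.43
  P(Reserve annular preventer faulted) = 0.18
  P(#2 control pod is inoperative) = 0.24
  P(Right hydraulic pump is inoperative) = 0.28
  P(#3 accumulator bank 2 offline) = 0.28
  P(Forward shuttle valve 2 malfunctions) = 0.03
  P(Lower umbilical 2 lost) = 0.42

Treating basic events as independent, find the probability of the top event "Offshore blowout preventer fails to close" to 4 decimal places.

P(Annular stack down) [AND] = 0.32 × 0.03 = 0.009600
P(Ram stack inoperative) [AND] = 0.42 × 0.009600 × 0.31 = 0.001250
P(Backup path fails) [OR] = 1 − (1−0.10) × (1−0.43) × (1−0.18) = 0.579340
P(Hydraulic supply fails) [AND] = 0.36 × 0.579340 = 0.208562
P(Shear sequence down) [OR] = 1 − (1−0.28) × (1−0.28) × (1−0.03) = 0.497152
P(Control pod lost) [OR] = 1 − (1−0.24) × (1−0.497152) = 0.617836
P(Offshore blowout preventer fails to close) [OR] = 1 − (1−0.001250) × (1−0.208562) × (1−0.617836) × (1−0.42) = 0.824793
Rounded to 4 decimal places: P(Offshore blowout preventer fails to close) ≈ 0.8248.

0.8248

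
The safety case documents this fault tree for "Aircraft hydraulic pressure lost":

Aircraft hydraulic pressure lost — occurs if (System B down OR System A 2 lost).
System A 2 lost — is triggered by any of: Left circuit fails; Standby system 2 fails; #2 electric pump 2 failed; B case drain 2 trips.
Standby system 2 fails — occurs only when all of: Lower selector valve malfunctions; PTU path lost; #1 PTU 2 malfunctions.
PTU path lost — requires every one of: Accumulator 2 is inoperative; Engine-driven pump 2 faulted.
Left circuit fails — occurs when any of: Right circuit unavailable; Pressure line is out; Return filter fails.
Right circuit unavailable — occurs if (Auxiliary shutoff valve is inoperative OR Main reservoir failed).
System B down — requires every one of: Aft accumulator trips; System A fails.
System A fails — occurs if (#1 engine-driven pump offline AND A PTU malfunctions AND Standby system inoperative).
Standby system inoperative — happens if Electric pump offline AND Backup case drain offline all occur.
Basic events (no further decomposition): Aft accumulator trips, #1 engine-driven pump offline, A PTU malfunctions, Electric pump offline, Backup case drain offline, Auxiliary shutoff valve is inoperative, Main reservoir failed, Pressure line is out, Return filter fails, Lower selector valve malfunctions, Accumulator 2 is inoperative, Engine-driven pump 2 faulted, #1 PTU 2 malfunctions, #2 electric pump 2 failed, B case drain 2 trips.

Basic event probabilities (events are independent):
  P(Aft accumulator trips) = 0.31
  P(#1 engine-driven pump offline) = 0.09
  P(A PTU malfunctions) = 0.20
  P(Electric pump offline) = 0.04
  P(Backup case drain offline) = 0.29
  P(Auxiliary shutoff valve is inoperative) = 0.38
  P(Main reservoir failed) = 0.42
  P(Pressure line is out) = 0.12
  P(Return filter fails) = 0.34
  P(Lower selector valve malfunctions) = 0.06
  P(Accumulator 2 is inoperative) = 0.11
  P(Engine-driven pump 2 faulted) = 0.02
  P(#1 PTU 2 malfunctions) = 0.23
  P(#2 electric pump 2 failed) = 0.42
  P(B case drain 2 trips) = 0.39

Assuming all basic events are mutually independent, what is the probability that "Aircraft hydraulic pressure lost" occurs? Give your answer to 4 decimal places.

P(Standby system inoperative) [AND] = 0.04 × 0.29 = 0.011600
P(System A fails) [AND] = 0.09 × 0.20 × 0.011600 = 0.000209
P(System B down) [AND] = 0.31 × 0.000209 = 0.000065
P(Right circuit unavailable) [OR] = 1 − (1−0.38) × (1−0.42) = 0.640400
P(Left circuit fails) [OR] = 1 − (1−0.640400) × (1−0.12) × (1−0.34) = 0.791144
P(PTU path lost) [AND] = 0.11 × 0.02 = 0.002200
P(Standby system 2 fails) [AND] = 0.06 × 0.002200 × 0.23 = 0.000030
P(System A 2 lost) [OR] = 1 − (1−0.791144) × (1−0.000030) × (1−0.42) × (1−0.39) = 0.926109
P(Aircraft hydraulic pressure lost) [OR] = 1 − (1−0.000065) × (1−0.926109) = 0.926114
Rounded to 4 decimal places: P(Aircraft hydraulic pressure lost) ≈ 0.9261.

0.9261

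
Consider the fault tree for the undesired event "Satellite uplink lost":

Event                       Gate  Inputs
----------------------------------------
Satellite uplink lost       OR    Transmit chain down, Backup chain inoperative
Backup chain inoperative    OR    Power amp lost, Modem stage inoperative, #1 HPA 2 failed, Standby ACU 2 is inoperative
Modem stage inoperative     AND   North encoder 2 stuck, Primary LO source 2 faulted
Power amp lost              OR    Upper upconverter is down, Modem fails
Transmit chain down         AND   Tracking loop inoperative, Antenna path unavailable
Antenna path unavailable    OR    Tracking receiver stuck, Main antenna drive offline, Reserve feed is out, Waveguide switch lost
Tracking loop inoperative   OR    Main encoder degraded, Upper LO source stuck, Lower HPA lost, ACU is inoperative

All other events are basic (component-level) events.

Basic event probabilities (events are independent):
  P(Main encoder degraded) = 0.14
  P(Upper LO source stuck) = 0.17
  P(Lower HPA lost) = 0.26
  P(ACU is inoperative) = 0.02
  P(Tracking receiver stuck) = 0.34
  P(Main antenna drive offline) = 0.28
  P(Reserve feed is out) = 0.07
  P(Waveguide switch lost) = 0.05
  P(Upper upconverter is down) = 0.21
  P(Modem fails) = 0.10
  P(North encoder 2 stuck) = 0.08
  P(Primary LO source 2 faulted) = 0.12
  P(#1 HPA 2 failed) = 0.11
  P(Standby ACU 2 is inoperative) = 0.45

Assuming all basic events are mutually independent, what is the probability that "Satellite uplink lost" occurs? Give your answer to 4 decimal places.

0.7518

P(Tracking loop inoperative) [OR] = 1 − (1−0.14) × (1−0.17) × (1−0.26) × (1−0.02) = 0.482352
P(Antenna path unavailable) [OR] = 1 − (1−0.34) × (1−0.28) × (1−0.07) × (1−0.05) = 0.580161
P(Transmit chain down) [AND] = 0.482352 × 0.580161 = 0.279842
P(Power amp lost) [OR] = 1 − (1−0.21) × (1−0.10) = 0.289000
P(Modem stage inoperative) [AND] = 0.08 × 0.12 = 0.009600
P(Backup chain inoperative) [OR] = 1 − (1−0.289000) × (1−0.009600) × (1−0.11) × (1−0.45) = 0.655307
P(Satellite uplink lost) [OR] = 1 − (1−0.279842) × (1−0.655307) = 0.751767
Rounded to 4 decimal places: P(Satellite uplink lost) ≈ 0.7518.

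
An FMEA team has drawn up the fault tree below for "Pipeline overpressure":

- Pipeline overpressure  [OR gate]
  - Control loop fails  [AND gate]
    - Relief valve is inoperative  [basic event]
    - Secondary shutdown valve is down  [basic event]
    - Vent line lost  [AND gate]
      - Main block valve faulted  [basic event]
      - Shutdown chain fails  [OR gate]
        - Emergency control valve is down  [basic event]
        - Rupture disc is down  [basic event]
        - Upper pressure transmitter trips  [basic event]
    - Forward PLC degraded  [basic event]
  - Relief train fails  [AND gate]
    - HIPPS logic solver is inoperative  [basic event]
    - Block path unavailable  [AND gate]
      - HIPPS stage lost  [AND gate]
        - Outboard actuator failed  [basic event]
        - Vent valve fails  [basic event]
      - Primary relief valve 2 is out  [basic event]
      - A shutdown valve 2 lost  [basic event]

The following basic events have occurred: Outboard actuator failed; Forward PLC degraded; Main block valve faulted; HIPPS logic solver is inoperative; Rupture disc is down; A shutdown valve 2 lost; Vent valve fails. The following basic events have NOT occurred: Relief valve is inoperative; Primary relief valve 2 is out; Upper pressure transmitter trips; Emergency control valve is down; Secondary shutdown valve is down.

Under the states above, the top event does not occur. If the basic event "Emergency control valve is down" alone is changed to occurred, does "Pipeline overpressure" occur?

Counterfactual: set "Emergency control valve is down" to occurred.
Shutdown chain fails [OR]: Emergency control valve is down=occurs, Rupture disc is down=occurs, Upper pressure transmitter trips=not → at least one input occurs → occurs.
Vent line lost [AND]: Main block valve faulted=occurs, Shutdown chain fails=occurs → all inputs occur → occurs.
Control loop fails [AND]: Relief valve is inoperative=not, Secondary shutdown valve is down=not, Vent line lost=occurs, Forward PLC degraded=occurs → not all inputs occur → does not occur.
HIPPS stage lost [AND]: Outboard actuator failed=occurs, Vent valve fails=occurs → all inputs occur → occurs.
Block path unavailable [AND]: HIPPS stage lost=occurs, Primary relief valve 2 is out=not, A shutdown valve 2 lost=occurs → not all inputs occur → does not occur.
Relief train fails [AND]: HIPPS logic solver is inoperative=occurs, Block path unavailable=not → not all inputs occur → does not occur.
Pipeline overpressure [OR]: Control loop fails=not, Relief train fails=not → no input occurs → does not occur.

No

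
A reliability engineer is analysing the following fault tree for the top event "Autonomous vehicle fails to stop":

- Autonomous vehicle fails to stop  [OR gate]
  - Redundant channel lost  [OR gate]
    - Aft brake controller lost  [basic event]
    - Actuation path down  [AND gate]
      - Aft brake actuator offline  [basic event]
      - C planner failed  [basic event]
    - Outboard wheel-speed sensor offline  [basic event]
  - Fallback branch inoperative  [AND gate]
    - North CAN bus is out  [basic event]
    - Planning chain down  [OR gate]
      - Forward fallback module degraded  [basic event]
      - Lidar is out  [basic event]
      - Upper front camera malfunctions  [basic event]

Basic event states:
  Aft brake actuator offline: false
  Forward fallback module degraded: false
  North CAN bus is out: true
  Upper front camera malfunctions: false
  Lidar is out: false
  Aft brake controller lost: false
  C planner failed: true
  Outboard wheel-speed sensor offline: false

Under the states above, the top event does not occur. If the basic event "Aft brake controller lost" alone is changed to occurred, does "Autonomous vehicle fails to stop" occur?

Counterfactual: set "Aft brake controller lost" to occurred.
Actuation path down [AND]: Aft brake actuator offline=not, C planner failed=occurs → not all inputs occur → does not occur.
Redundant channel lost [OR]: Aft brake controller lost=occurs, Actuation path down=not, Outboard wheel-speed sensor offline=not → at least one input occurs → occurs.
Planning chain down [OR]: Forward fallback module degraded=not, Lidar is out=not, Upper front camera malfunctions=not → no input occurs → does not occur.
Fallback branch inoperative [AND]: North CAN bus is out=occurs, Planning chain down=not → not all inputs occur → does not occur.
Autonomous vehicle fails to stop [OR]: Redundant channel lost=occurs, Fallback branch inoperative=not → at least one input occurs → occurs.

Yes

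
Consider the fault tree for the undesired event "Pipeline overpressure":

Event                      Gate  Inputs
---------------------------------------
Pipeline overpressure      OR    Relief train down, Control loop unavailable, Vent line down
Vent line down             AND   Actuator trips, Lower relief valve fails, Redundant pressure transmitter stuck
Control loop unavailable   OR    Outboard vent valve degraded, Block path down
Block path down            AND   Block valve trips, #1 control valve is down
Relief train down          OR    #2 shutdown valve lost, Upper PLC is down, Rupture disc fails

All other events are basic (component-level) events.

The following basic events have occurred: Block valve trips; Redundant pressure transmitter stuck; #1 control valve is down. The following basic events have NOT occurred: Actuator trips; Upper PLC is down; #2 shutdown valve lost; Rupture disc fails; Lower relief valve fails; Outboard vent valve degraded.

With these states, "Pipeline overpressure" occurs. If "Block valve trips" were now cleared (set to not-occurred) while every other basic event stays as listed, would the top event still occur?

No

Counterfactual: set "Block valve trips" to not occurred.
Relief train down [OR]: #2 shutdown valve lost=not, Upper PLC is down=not, Rupture disc fails=not → no input occurs → does not occur.
Block path down [AND]: Block valve trips=not, #1 control valve is down=occurs → not all inputs occur → does not occur.
Control loop unavailable [OR]: Outboard vent valve degraded=not, Block path down=not → no input occurs → does not occur.
Vent line down [AND]: Actuator trips=not, Lower relief valve fails=not, Redundant pressure transmitter stuck=occurs → not all inputs occur → does not occur.
Pipeline overpressure [OR]: Relief train down=not, Control loop unavailable=not, Vent line down=not → no input occurs → does not occur.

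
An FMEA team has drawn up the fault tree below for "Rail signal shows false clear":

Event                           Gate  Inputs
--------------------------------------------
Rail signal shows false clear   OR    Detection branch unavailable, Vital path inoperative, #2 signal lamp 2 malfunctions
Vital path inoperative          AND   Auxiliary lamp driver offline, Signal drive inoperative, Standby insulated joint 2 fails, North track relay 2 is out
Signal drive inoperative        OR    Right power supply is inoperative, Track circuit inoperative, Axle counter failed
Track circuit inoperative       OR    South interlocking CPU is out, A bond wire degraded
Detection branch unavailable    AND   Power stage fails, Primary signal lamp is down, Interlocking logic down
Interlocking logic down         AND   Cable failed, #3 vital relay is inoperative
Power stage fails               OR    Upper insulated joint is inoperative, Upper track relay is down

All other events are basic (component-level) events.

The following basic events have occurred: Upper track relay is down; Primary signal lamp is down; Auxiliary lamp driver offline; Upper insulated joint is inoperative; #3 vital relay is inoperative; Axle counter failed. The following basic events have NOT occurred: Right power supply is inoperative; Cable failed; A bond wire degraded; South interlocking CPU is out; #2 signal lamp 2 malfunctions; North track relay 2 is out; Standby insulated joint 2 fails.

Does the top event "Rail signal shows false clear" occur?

Power stage fails [OR]: Upper insulated joint is inoperative=occurs, Upper track relay is down=occurs → at least one input occurs → occurs.
Interlocking logic down [AND]: Cable failed=not, #3 vital relay is inoperative=occurs → not all inputs occur → does not occur.
Detection branch unavailable [AND]: Power stage fails=occurs, Primary signal lamp is down=occurs, Interlocking logic down=not → not all inputs occur → does not occur.
Track circuit inoperative [OR]: South interlocking CPU is out=not, A bond wire degraded=not → no input occurs → does not occur.
Signal drive inoperative [OR]: Right power supply is inoperative=not, Track circuit inoperative=not, Axle counter failed=occurs → at least one input occurs → occurs.
Vital path inoperative [AND]: Auxiliary lamp driver offline=occurs, Signal drive inoperative=occurs, Standby insulated joint 2 fails=not, North track relay 2 is out=not → not all inputs occur → does not occur.
Rail signal shows false clear [OR]: Detection branch unavailable=not, Vital path inoperative=not, #2 signal lamp 2 malfunctions=not → no input occurs → does not occur.

No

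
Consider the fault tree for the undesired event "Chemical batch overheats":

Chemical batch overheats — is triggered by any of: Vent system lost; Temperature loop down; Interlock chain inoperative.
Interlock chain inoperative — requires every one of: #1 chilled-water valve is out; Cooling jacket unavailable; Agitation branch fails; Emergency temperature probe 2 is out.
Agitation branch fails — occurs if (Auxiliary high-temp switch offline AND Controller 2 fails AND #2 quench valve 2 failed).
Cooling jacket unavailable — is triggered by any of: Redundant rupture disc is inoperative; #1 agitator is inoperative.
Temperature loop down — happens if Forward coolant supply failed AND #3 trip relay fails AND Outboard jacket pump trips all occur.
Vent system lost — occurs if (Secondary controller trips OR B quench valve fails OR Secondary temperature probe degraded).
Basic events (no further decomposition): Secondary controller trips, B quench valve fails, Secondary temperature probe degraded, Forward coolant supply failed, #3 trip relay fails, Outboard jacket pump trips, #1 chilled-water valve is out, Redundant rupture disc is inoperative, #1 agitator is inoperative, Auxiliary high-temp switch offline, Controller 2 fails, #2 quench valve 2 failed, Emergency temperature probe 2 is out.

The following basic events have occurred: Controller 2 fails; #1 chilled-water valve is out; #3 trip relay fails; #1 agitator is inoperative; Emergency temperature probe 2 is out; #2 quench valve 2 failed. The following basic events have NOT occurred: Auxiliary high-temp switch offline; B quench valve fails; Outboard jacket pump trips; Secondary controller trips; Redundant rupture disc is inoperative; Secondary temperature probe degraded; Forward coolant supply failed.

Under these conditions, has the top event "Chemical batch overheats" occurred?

No

Vent system lost [OR]: Secondary controller trips=not, B quench valve fails=not, Secondary temperature probe degraded=not → no input occurs → does not occur.
Temperature loop down [AND]: Forward coolant supply failed=not, #3 trip relay fails=occurs, Outboard jacket pump trips=not → not all inputs occur → does not occur.
Cooling jacket unavailable [OR]: Redundant rupture disc is inoperative=not, #1 agitator is inoperative=occurs → at least one input occurs → occurs.
Agitation branch fails [AND]: Auxiliary high-temp switch offline=not, Controller 2 fails=occurs, #2 quench valve 2 failed=occurs → not all inputs occur → does not occur.
Interlock chain inoperative [AND]: #1 chilled-water valve is out=occurs, Cooling jacket unavailable=occurs, Agitation branch fails=not, Emergency temperature probe 2 is out=occurs → not all inputs occur → does not occur.
Chemical batch overheats [OR]: Vent system lost=not, Temperature loop down=not, Interlock chain inoperative=not → no input occurs → does not occur.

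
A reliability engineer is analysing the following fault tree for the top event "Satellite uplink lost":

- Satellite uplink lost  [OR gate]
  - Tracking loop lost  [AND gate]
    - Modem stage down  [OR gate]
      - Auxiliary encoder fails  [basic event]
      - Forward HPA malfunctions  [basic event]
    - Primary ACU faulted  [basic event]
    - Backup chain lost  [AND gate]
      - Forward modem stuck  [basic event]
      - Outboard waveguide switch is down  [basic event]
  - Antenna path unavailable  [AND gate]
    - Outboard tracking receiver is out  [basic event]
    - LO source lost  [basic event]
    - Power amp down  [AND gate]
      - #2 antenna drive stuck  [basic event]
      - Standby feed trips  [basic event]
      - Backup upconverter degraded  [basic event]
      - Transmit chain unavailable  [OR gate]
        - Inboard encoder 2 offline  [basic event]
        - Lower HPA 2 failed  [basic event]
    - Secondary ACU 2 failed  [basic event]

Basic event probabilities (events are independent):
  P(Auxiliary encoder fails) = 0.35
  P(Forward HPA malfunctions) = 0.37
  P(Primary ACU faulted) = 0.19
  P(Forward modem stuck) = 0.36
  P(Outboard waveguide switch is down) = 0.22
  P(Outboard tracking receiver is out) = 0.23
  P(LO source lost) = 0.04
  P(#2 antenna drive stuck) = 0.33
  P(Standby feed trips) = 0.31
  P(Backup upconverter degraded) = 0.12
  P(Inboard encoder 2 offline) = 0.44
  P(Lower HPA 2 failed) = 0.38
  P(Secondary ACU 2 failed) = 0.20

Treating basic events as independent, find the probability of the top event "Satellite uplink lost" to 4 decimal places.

0.0089

P(Modem stage down) [OR] = 1 − (1−0.35) × (1−0.37) = 0.590500
P(Backup chain lost) [AND] = 0.36 × 0.22 = 0.079200
P(Tracking loop lost) [AND] = 0.590500 × 0.19 × 0.079200 = 0.008886
P(Transmit chain unavailable) [OR] = 1 − (1−0.44) × (1−0.38) = 0.652800
P(Power amp down) [AND] = 0.33 × 0.31 × 0.12 × 0.652800 = 0.008014
P(Antenna path unavailable) [AND] = 0.23 × 0.04 × 0.008014 × 0.20 = 0.000015
P(Satellite uplink lost) [OR] = 1 − (1−0.008886) × (1−0.000015) = 0.008901
Rounded to 4 decimal places: P(Satellite uplink lost) ≈ 0.0089.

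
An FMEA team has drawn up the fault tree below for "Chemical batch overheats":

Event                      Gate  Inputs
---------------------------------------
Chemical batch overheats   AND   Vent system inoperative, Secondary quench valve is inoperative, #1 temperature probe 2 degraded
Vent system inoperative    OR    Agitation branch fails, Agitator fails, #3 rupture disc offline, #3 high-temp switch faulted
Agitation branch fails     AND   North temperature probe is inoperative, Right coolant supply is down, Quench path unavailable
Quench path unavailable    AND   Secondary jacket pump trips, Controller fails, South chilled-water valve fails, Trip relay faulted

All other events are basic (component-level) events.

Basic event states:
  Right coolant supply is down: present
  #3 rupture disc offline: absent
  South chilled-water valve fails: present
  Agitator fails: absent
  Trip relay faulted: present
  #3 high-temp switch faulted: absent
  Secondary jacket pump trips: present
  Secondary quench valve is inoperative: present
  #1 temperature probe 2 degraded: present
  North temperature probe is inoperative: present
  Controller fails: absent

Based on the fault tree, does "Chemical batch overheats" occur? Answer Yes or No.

No

Quench path unavailable [AND]: Secondary jacket pump trips=occurs, Controller fails=not, South chilled-water valve fails=occurs, Trip relay faulted=occurs → not all inputs occur → does not occur.
Agitation branch fails [AND]: North temperature probe is inoperative=occurs, Right coolant supply is down=occurs, Quench path unavailable=not → not all inputs occur → does not occur.
Vent system inoperative [OR]: Agitation branch fails=not, Agitator fails=not, #3 rupture disc offline=not, #3 high-temp switch faulted=not → no input occurs → does not occur.
Chemical batch overheats [AND]: Vent system inoperative=not, Secondary quench valve is inoperative=occurs, #1 temperature probe 2 degraded=occurs → not all inputs occur → does not occur.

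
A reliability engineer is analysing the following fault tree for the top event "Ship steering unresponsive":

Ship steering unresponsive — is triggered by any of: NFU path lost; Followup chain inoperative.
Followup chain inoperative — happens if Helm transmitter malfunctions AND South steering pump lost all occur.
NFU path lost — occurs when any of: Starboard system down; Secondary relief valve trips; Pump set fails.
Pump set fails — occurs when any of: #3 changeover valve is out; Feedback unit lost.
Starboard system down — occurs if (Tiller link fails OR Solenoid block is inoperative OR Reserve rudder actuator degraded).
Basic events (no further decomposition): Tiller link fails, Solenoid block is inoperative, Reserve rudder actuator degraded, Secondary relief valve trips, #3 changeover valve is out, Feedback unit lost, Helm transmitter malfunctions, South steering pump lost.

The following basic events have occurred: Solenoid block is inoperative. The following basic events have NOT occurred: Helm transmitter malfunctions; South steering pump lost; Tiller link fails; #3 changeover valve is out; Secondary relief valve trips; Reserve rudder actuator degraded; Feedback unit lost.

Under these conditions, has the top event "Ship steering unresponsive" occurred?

Yes

Starboard system down [OR]: Tiller link fails=not, Solenoid block is inoperative=occurs, Reserve rudder actuator degraded=not → at least one input occurs → occurs.
Pump set fails [OR]: #3 changeover valve is out=not, Feedback unit lost=not → no input occurs → does not occur.
NFU path lost [OR]: Starboard system down=occurs, Secondary relief valve trips=not, Pump set fails=not → at least one input occurs → occurs.
Followup chain inoperative [AND]: Helm transmitter malfunctions=not, South steering pump lost=not → not all inputs occur → does not occur.
Ship steering unresponsive [OR]: NFU path lost=occurs, Followup chain inoperative=not → at least one input occurs → occurs.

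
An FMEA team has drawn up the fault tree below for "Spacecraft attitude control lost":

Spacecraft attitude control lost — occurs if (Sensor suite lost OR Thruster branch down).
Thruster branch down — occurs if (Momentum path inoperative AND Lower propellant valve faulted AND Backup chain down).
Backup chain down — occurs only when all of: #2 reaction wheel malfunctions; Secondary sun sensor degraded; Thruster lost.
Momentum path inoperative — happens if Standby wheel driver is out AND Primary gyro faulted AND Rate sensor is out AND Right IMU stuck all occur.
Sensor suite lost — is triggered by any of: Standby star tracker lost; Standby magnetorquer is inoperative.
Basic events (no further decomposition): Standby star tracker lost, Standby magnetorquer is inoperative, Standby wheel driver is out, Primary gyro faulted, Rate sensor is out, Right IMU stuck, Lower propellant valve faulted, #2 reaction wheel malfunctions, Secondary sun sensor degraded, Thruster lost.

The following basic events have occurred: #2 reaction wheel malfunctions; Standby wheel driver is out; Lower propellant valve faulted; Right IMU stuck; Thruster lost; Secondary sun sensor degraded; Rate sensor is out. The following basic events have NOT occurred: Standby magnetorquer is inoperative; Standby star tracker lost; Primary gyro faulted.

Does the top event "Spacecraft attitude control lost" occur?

Sensor suite lost [OR]: Standby star tracker lost=not, Standby magnetorquer is inoperative=not → no input occurs → does not occur.
Momentum path inoperative [AND]: Standby wheel driver is out=occurs, Primary gyro faulted=not, Rate sensor is out=occurs, Right IMU stuck=occurs → not all inputs occur → does not occur.
Backup chain down [AND]: #2 reaction wheel malfunctions=occurs, Secondary sun sensor degraded=occurs, Thruster lost=occurs → all inputs occur → occurs.
Thruster branch down [AND]: Momentum path inoperative=not, Lower propellant valve faulted=occurs, Backup chain down=occurs → not all inputs occur → does not occur.
Spacecraft attitude control lost [OR]: Sensor suite lost=not, Thruster branch down=not → no input occurs → does not occur.

No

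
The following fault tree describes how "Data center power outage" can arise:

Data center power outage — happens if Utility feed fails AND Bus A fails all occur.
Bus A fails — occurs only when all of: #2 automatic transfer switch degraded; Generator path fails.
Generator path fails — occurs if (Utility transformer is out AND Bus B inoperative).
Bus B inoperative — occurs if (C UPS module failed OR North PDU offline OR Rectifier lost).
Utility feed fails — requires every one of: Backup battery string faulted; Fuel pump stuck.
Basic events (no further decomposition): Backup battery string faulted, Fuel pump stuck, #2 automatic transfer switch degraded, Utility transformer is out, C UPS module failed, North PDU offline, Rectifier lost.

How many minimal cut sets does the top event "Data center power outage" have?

3

Utility feed fails [AND]: one cut set from each child combined → 1 × 1 = 1 cut set(s).
Bus B inoperative [OR]: union of children's cut sets → 3 cut set(s).
Generator path fails [AND]: one cut set from each child combined → 1 × 3 = 3 cut set(s).
Bus A fails [AND]: one cut set from each child combined → 1 × 3 = 3 cut set(s).
Data center power outage [AND]: one cut set from each child combined → 1 × 3 = 3 cut set(s).
Minimal cut sets: {#2 automatic transfer switch degraded, Backup battery string faulted, C UPS module failed, Fuel pump stuck, Utility transformer is out}; {#2 automatic transfer switch degraded, Backup battery string faulted, Fuel pump stuck, North PDU offline, Utility transformer is out}; {#2 automatic transfer switch degraded, Backup battery string faulted, Fuel pump stuck, Rectifier lost, Utility transformer is out}.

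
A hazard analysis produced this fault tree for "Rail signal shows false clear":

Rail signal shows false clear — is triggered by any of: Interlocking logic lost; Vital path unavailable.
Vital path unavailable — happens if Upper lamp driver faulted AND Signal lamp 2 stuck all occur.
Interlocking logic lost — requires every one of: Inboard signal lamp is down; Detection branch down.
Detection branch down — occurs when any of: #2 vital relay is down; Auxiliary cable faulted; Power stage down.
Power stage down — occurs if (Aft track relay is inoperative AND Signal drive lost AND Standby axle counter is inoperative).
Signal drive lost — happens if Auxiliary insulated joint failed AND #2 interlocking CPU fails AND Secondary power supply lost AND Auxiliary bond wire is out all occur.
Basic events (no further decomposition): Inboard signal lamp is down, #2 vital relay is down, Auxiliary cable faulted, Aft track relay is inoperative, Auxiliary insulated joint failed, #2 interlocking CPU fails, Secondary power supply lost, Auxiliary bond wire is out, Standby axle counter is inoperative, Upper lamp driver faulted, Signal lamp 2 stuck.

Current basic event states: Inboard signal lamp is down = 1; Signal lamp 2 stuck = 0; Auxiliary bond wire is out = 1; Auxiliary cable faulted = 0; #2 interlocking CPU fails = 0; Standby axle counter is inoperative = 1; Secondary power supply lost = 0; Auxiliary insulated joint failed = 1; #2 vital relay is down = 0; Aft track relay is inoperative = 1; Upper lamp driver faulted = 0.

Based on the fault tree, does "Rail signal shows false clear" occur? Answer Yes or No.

No

Signal drive lost [AND]: Auxiliary insulated joint failed=occurs, #2 interlocking CPU fails=not, Secondary power supply lost=not, Auxiliary bond wire is out=occurs → not all inputs occur → does not occur.
Power stage down [AND]: Aft track relay is inoperative=occurs, Signal drive lost=not, Standby axle counter is inoperative=occurs → not all inputs occur → does not occur.
Detection branch down [OR]: #2 vital relay is down=not, Auxiliary cable faulted=not, Power stage down=not → no input occurs → does not occur.
Interlocking logic lost [AND]: Inboard signal lamp is down=occurs, Detection branch down=not → not all inputs occur → does not occur.
Vital path unavailable [AND]: Upper lamp driver faulted=not, Signal lamp 2 stuck=not → not all inputs occur → does not occur.
Rail signal shows false clear [OR]: Interlocking logic lost=not, Vital path unavailable=not → no input occurs → does not occur.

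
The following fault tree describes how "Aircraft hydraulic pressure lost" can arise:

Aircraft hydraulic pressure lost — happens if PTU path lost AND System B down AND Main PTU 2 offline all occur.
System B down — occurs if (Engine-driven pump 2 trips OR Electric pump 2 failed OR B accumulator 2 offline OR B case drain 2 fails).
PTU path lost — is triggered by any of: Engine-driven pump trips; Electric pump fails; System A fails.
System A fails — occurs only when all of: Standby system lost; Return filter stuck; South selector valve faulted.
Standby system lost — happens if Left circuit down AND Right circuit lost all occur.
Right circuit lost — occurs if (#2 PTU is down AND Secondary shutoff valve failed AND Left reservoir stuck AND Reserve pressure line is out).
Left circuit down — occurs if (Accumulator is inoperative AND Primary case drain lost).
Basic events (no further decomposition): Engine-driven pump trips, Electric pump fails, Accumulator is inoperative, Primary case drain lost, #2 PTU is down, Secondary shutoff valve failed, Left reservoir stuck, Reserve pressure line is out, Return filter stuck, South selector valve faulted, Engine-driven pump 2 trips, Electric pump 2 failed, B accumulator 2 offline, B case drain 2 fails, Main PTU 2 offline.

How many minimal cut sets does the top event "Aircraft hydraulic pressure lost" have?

12

Left circuit down [AND]: one cut set from each child combined → 1 × 1 = 1 cut set(s).
Right circuit lost [AND]: one cut set from each child combined → 1 × 1 × 1 × 1 = 1 cut set(s).
Standby system lost [AND]: one cut set from each child combined → 1 × 1 = 1 cut set(s).
System A fails [AND]: one cut set from each child combined → 1 × 1 × 1 = 1 cut set(s).
PTU path lost [OR]: union of children's cut sets → 3 cut set(s).
System B down [OR]: union of children's cut sets → 4 cut set(s).
Aircraft hydraulic pressure lost [AND]: one cut set from each child combined → 3 × 4 × 1 = 12 cut set(s).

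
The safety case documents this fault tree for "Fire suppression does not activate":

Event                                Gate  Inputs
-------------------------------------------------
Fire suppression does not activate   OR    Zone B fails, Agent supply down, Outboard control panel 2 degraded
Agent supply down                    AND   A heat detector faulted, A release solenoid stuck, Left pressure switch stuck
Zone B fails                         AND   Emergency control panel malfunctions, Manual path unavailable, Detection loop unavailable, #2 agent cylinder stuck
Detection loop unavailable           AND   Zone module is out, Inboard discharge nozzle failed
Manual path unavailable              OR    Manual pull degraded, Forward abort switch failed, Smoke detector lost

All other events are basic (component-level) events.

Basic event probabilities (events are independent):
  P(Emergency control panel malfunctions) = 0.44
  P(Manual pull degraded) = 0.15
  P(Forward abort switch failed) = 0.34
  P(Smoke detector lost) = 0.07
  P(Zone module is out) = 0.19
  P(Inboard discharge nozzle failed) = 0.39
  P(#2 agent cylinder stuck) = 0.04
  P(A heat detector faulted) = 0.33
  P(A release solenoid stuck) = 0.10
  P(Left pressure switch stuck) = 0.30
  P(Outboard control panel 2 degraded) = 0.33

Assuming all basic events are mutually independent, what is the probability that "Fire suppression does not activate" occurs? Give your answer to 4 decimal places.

P(Manual path unavailable) [OR] = 1 − (1−0.15) × (1−0.34) × (1−0.07) = 0.478270
P(Detection loop unavailable) [AND] = 0.19 × 0.39 = 0.074100
P(Zone B fails) [AND] = 0.44 × 0.478270 × 0.074100 × 0.04 = 0.000624
P(Agent supply down) [AND] = 0.33 × 0.10 × 0.30 = 0.009900
P(Fire suppression does not activate) [OR] = 1 − (1−0.000624) × (1−0.009900) × (1−0.33) = 0.337047
Rounded to 4 decimal places: P(Fire suppression does not activate) ≈ 0.3370.

0.3370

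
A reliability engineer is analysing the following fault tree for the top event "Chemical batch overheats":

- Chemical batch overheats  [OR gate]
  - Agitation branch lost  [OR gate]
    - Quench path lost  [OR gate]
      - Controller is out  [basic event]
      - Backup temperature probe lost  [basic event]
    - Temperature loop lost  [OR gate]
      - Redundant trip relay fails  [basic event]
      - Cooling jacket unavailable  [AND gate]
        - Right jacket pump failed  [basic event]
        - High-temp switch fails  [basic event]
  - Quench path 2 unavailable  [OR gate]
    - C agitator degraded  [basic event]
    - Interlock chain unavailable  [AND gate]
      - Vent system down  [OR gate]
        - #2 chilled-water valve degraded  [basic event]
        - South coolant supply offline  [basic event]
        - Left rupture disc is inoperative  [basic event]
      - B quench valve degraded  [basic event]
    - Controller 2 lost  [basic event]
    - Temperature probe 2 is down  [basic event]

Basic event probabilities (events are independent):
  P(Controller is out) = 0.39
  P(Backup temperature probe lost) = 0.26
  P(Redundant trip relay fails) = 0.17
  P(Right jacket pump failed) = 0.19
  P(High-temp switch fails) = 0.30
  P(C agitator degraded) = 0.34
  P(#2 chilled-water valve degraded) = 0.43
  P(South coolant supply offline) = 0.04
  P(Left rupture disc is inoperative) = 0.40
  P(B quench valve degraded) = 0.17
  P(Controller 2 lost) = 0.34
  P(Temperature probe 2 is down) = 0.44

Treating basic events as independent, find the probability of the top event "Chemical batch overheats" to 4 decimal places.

0.9237

P(Quench path lost) [OR] = 1 − (1−0.39) × (1−0.26) = 0.548600
P(Cooling jacket unavailable) [AND] = 0.19 × 0.30 = 0.057000
P(Temperature loop lost) [OR] = 1 − (1−0.17) × (1−0.057000) = 0.217310
P(Agitation branch lost) [OR] = 1 − (1−0.548600) × (1−0.217310) = 0.646694
P(Vent system down) [OR] = 1 − (1−0.43) × (1−0.04) × (1−0.40) = 0.671680
P(Interlock chain unavailable) [AND] = 0.671680 × 0.17 = 0.114186
P(Quench path 2 unavailable) [OR] = 1 − (1−0.34) × (1−0.114186) × (1−0.34) × (1−0.44) = 0.783918
P(Chemical batch overheats) [OR] = 1 − (1−0.646694) × (1−0.783918) = 0.923657
Rounded to 4 decimal places: P(Chemical batch overheats) ≈ 0.9237.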